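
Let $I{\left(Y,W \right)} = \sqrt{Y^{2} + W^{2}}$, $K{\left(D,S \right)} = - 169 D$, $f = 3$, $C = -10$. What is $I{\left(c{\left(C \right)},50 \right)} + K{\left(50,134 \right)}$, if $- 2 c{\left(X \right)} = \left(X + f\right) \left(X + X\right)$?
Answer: $-8450 + 10 \sqrt{74} \approx -8364.0$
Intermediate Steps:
$c{\left(X \right)} = - X \left(3 + X\right)$ ($c{\left(X \right)} = - \frac{\left(X + 3\right) \left(X + X\right)}{2} = - \frac{\left(3 + X\right) 2 X}{2} = - \frac{2 X \left(3 + X\right)}{2} = - X \left(3 + X\right)$)
$I{\left(Y,W \right)} = \sqrt{W^{2} + Y^{2}}$
$I{\left(c{\left(C \right)},50 \right)} + K{\left(50,134 \right)} = \sqrt{50^{2} + \left(\left(-1\right) \left(-10\right) \left(3 - 10\right)\right)^{2}} - 8450 = \sqrt{2500 + \left(\left(-1\right) \left(-10\right) \left(-7\right)\right)^{2}} - 8450 = \sqrt{2500 + \left(-70\right)^{2}} - 8450 = \sqrt{2500 + 4900} - 8450 = \sqrt{7400} - 8450 = 10 \sqrt{74} - 8450 = -8450 + 10 \sqrt{74}$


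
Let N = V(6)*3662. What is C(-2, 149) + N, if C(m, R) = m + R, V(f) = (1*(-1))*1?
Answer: -3515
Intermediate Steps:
V(f) = -1 (V(f) = -1*1 = -1)
C(m, R) = R + m
N = -3662 (N = -1*3662 = -3662)
C(-2, 149) + N = (149 - 2) - 3662 = 147 - 3662 = -3515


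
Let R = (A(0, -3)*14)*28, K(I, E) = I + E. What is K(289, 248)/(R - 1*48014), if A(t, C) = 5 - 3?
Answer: -537/47230 ≈ -0.011370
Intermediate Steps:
K(I, E) = E + I
A(t, C) = 2
R = 784 (R = (2*14)*28 = 28*28 = 784)
K(289, 248)/(R - 1*48014) = (248 + 289)/(784 - 1*48014) = 537/(784 - 48014) = 537/(-47230) = 537*(-1/47230) = -537/47230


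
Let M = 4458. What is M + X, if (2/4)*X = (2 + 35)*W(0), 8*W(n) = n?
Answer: 4458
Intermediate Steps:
W(n) = n/8
X = 0 (X = 2*((2 + 35)*((1/8)*0)) = 2*(37*0) = 2*0 = 0)
M + X = 4458 + 0 = 4458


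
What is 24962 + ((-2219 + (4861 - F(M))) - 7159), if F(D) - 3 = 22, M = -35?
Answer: 20420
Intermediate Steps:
F(D) = 25 (F(D) = 3 + 22 = 25)
24962 + ((-2219 + (4861 - F(M))) - 7159) = 24962 + ((-2219 + (4861 - 1*25)) - 7159) = 24962 + ((-2219 + (4861 - 25)) - 7159) = 24962 + ((-2219 + 4836) - 7159) = 24962 + (2617 - 7159) = 24962 - 4542 = 20420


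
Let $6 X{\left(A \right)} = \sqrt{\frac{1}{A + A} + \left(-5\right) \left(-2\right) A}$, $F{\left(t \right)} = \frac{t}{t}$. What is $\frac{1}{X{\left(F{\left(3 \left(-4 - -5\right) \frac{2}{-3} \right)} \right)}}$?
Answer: $\frac{2 \sqrt{42}}{7} \approx 1.8516$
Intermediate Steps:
$F{\left(t \right)} = 1$
$X{\left(A \right)} = \frac{\sqrt{\frac{1}{2 A} + 10 A}}{6}$ ($X{\left(A \right)} = \frac{\sqrt{\frac{1}{A + A} + \left(-5\right) \left(-2\right) A}}{6} = \frac{\sqrt{\frac{1}{2 A} + 10 A}}{6}$)
$\frac{1}{X{\left(F{\left(3 \left(-4 - -5\right) \frac{2}{-3} \right)} \right)}} = \frac{1}{\frac{1}{12} \sqrt{\frac{2}{1} + 40 \cdot 1}} = \frac{1}{\frac{1}{12} \sqrt{2 \cdot 1 + 40}} = \frac{1}{\frac{1}{12} \sqrt{2 + 40}} = \frac{1}{\frac{1}{12} \sqrt{42}} = \frac{2 \sqrt{42}}{7}$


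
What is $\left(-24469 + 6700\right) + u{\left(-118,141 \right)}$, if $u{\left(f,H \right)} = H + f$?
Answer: $-17746$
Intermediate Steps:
$\left(-24469 + 6700\right) + u{\left(-118,141 \right)} = \left(-24469 + 6700\right) + \left(141 - 118\right) = -17769 + 23 = -17746$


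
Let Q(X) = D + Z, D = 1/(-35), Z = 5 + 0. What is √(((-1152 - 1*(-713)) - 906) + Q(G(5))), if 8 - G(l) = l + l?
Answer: I*√1641535/35 ≈ 36.606*I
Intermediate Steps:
G(l) = 8 - 2*l (G(l) = 8 - (l + l) = 8 - 2*l)
Z = 5
D = -1/35 ≈ -0.028571
Q(X) = 174/35 (Q(X) = -1/35 + 5 = 174/35)
√(((-1152 - 1*(-713)) - 906) + Q(G(5))) = √(((-1152 - 1*(-713)) - 906) + 174/35) = √(((-1152 + 713) - 906) + 174/35) = √((-439 - 906) + 174/35) = √(-1345 + 174/35) = √(-46901/35) = I*√1641535/35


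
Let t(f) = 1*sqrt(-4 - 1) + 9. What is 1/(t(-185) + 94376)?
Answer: 18877/1781705646 - I*sqrt(5)/8908528230 ≈ 1.0595e-5 - 2.51e-10*I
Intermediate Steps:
t(f) = 9 + I*sqrt(5) (t(f) = 1*sqrt(-5) + 9 = 1*(I*sqrt(5)) + 9 = I*sqrt(5) + 9 = 9 + I*sqrt(5))
1/(t(-185) + 94376) = 1/((9 + I*sqrt(5)) + 94376) = 1/(94385 + I*sqrt(5))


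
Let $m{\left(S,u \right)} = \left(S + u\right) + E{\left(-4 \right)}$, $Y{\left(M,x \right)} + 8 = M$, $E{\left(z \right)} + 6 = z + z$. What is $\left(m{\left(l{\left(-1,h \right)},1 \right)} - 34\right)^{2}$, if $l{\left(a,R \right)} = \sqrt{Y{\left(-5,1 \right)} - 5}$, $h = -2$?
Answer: $2191 - 282 i \sqrt{2} \approx 2191.0 - 398.81 i$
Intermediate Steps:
$E{\left(z \right)} = -6 + 2 z$ ($E{\left(z \right)} = -6 + \left(z + z\right) = -6 + 2 z$)
$Y{\left(M,x \right)} = -8 + M$
$l{\left(a,R \right)} = 3 i \sqrt{2}$ ($l{\left(a,R \right)} = \sqrt{\left(-8 - 5\right) - 5} = \sqrt{-13 - 5} = \sqrt{-18} = 3 i \sqrt{2}$)
$m{\left(S,u \right)} = -14 + S + u$ ($m{\left(S,u \right)} = \left(S + u\right) + \left(-6 + 2 \left(-4\right)\right) = \left(S + u\right) - 14 = -14 + S + u$)
$\left(m{\left(l{\left(-1,h \right)},1 \right)} - 34\right)^{2} = \left(\left(-14 + 3 i \sqrt{2} + 1\right) - 34\right)^{2} = \left(\left(-13 + 3 i \sqrt{2}\right) - 34\right)^{2} = \left(-47 + 3 i \sqrt{2}\right)^{2}$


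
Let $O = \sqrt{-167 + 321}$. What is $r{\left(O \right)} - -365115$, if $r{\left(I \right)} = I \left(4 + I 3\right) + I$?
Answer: $365577 + 5 \sqrt{154} \approx 3.6564 \cdot 10^{5}$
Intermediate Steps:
$O = \sqrt{154} \approx 12.41$
$r{\left(I \right)} = I + I \left(4 + 3 I\right)$ ($r{\left(I \right)} = I \left(4 + 3 I\right) + I = I + I \left(4 + 3 I\right)$)
$r{\left(O \right)} - -365115 = \sqrt{154} \left(5 + 3 \sqrt{154}\right) - -365115 = \sqrt{154} \left(5 + 3 \sqrt{154}\right) + 365115 = 365115 + \sqrt{154} \left(5 + 3 \sqrt{154}\right)$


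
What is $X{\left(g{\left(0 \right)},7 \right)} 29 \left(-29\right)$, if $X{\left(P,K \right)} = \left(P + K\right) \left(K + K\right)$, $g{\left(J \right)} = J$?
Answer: $-82418$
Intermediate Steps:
$X{\left(P,K \right)} = 2 K \left(K + P\right)$ ($X{\left(P,K \right)} = \left(K + P\right) 2 K = 2 K \left(K + P\right)$)
$X{\left(g{\left(0 \right)},7 \right)} 29 \left(-29\right) = 2 \cdot 7 \left(7 + 0\right) 29 \left(-29\right) = 2 \cdot 7 \cdot 7 \cdot 29 \left(-29\right) = 98 \cdot 29 \left(-29\right) = 2842 \left(-29\right) = -82418$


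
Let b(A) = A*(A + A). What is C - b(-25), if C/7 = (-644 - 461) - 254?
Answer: -10763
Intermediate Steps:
C = -9513 (C = 7*((-644 - 461) - 254) = 7*(-1105 - 254) = 7*(-1359) = -9513)
b(A) = 2*A² (b(A) = A*(2*A) = 2*A²)
C - b(-25) = -9513 - 2*(-25)² = -9513 - 2*625 = -9513 - 1*1250 = -9513 - 1250 = -10763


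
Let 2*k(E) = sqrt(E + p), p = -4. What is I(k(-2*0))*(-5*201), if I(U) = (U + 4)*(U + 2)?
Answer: -7035 - 6030*I ≈ -7035.0 - 6030.0*I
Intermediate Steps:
k(E) = sqrt(-4 + E)/2 (k(E) = sqrt(E - 4)/2 = sqrt(-4 + E)/2)
I(U) = (2 + U)*(4 + U) (I(U) = (4 + U)*(2 + U) = (2 + U)*(4 + U))
I(k(-2*0))*(-5*201) = (8 + (sqrt(-4 - 2*0)/2)**2 + 6*(sqrt(-4 - 2*0)/2))*(-5*201) = (8 + (sqrt(-4 + 0)/2)**2 + 6*(sqrt(-4 + 0)/2))*(-1005) = (8 + (sqrt(-4)/2)**2 + 6*(sqrt(-4)/2))*(-1005) = (8 + ((2*I)/2)**2 + 6*((2*I)/2))*(-1005) = (8 + I**2 + 6*I)*(-1005) = (8 - 1 + 6*I)*(-1005) = (7 + 6*I)*(-1005) = -7035 - 6030*I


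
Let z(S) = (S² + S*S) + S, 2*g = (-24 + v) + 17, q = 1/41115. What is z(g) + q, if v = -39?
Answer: 42554026/41115 ≈ 1035.0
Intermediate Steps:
q = 1/41115 ≈ 2.4322e-5
g = -23 (g = ((-24 - 39) + 17)/2 = (-63 + 17)/2 = (½)*(-46) = -23)
z(S) = S + 2*S² (z(S) = (S² + S²) + S = 2*S² + S = S + 2*S²)
z(g) + q = -23*(1 + 2*(-23)) + 1/41115 = -23*(1 - 46) + 1/41115 = -23*(-45) + 1/41115 = 1035 + 1/41115 = 42554026/41115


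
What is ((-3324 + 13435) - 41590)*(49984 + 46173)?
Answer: -3026926203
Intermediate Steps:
((-3324 + 13435) - 41590)*(49984 + 46173) = (10111 - 41590)*96157 = -31479*96157 = -3026926203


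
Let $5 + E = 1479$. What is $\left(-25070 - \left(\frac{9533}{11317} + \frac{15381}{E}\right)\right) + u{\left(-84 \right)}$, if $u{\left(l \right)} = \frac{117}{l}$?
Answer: $- \frac{5857746875237}{233537612} \approx -25083.0$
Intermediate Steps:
$E = 1474$ ($E = -5 + 1479 = 1474$)
$\left(-25070 - \left(\frac{9533}{11317} + \frac{15381}{E}\right)\right) + u{\left(-84 \right)} = \left(-25070 - \left(\frac{9533}{11317} + \frac{15381}{1474}\right)\right) + \frac{117}{-84} = \left(-25070 - \frac{188118419}{16681258}\right) + 117 \left(- \frac{1}{84}\right) = \left(-25070 - \frac{188118419}{16681258}\right) - \frac{39}{28} = - \frac{418387256479}{16681258} - \frac{39}{28} = - \frac{5857746875237}{233537612}$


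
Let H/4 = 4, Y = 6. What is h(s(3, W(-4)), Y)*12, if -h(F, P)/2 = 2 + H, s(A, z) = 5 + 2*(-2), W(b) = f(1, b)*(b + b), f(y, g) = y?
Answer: -432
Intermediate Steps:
H = 16 (H = 4*4 = 16)
W(b) = 2*b (W(b) = 1*(b + b) = 1*(2*b) = 2*b)
s(A, z) = 1 (s(A, z) = 5 - 4 = 1)
h(F, P) = -36 (h(F, P) = -2*(2 + 16) = -2*18 = -36)
h(s(3, W(-4)), Y)*12 = -36*12 = -432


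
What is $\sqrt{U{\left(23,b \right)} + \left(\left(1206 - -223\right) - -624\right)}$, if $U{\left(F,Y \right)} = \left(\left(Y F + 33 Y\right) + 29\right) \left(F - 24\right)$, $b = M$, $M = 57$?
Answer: $4 i \sqrt{73} \approx 34.176 i$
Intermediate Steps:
$b = 57$
$U{\left(F,Y \right)} = \left(-24 + F\right) \left(29 + 33 Y + F Y\right)$ ($U{\left(F,Y \right)} = \left(\left(F Y + 33 Y\right) + 29\right) \left(-24 + F\right) = \left(\left(33 Y + F Y\right) + 29\right) \left(-24 + F\right) = \left(29 + 33 Y + F Y\right) \left(-24 + F\right) = \left(-24 + F\right) \left(29 + 33 Y + F Y\right)$)
$\sqrt{U{\left(23,b \right)} + \left(\left(1206 - -223\right) - -624\right)} = \sqrt{\left(-696 - 45144 + 29 \cdot 23 + 57 \cdot 23^{2} + 9 \cdot 23 \cdot 57\right) + \left(\left(1206 - -223\right) - -624\right)} = \sqrt{\left(-696 - 45144 + 667 + 57 \cdot 529 + 11799\right) + \left(\left(1206 + 223\right) + 624\right)} = \sqrt{\left(-696 - 45144 + 667 + 30153 + 11799\right) + \left(1429 + 624\right)} = \sqrt{-3221 + 2053} = \sqrt{-1168} = 4 i \sqrt{73}$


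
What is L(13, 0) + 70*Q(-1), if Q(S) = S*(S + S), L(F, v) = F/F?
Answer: 141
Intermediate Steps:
L(F, v) = 1
Q(S) = 2*S**2 (Q(S) = S*(2*S) = 2*S**2)
L(13, 0) + 70*Q(-1) = 1 + 70*(2*(-1)**2) = 1 + 70*(2*1) = 1 + 70*2 = 1 + 140 = 141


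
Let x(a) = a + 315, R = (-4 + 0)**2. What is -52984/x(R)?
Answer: -52984/331 ≈ -160.07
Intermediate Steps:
R = 16 (R = (-4)**2 = 16)
x(a) = 315 + a
-52984/x(R) = -52984/(315 + 16) = -52984/331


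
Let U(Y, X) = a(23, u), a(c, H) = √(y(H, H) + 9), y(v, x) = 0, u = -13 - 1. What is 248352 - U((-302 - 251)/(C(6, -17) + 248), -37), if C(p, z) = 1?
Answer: 248349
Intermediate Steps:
u = -14
a(c, H) = 3 (a(c, H) = √(0 + 9) = √9 = 3)
U(Y, X) = 3
248352 - U((-302 - 251)/(C(6, -17) + 248), -37) = 248352 - 1*3 = 248352 - 3 = 248349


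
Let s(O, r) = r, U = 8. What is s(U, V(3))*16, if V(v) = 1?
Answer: 16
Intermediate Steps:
s(U, V(3))*16 = 1*16 = 16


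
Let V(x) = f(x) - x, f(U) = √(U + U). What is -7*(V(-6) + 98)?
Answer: -728 - 14*I*√3 ≈ -728.0 - 24.249*I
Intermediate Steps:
f(U) = √2*√U (f(U) = √(2*U) = √2*√U)
V(x) = -x + √2*√x (V(x) = √2*√x - x = -x + √2*√x)
-7*(V(-6) + 98) = -7*((-1*(-6) + √2*√(-6)) + 98) = -7*((6 + √2*(I*√6)) + 98) = -7*((6 + 2*I*√3) + 98) = -7*(104 + 2*I*√3) = -728 - 14*I*√3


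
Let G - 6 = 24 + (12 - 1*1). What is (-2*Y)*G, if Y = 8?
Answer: -656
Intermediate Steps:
G = 41 (G = 6 + (24 + (12 - 1*1)) = 6 + (24 + (12 - 1)) = 6 + (24 + 11) = 6 + 35 = 41)
(-2*Y)*G = -2*8*41 = -16*41 = -656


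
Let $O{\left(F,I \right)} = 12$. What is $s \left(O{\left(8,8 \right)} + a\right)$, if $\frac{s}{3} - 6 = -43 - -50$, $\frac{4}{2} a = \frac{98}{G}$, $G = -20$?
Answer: $\frac{7449}{20} \approx 372.45$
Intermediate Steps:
$a = - \frac{49}{20}$ ($a = \frac{98 \frac{1}{-20}}{2} = \frac{98 \left(- \frac{1}{20}\right)}{2} = \frac{1}{2} \left(- \frac{49}{10}\right) = - \frac{49}{20} \approx -2.45$)
$s = 39$ ($s = 18 + 3 \left(-43 - -50\right) = 18 + 3 \left(-43 + 50\right) = 18 + 3 \cdot 7 = 18 + 21 = 39$)
$s \left(O{\left(8,8 \right)} + a\right) = 39 \left(12 - \frac{49}{20}\right) = 39 \cdot \frac{191}{20} = \frac{7449}{20}$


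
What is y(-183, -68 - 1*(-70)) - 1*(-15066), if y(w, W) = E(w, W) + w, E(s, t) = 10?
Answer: 14893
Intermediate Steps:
y(w, W) = 10 + w
y(-183, -68 - 1*(-70)) - 1*(-15066) = (10 - 183) - 1*(-15066) = -173 + 15066 = 14893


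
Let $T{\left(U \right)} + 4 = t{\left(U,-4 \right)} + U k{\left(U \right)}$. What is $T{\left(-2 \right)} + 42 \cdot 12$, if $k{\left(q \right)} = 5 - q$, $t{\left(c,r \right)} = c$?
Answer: $484$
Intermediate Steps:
$T{\left(U \right)} = -4 + U + U \left(5 - U\right)$ ($T{\left(U \right)} = -4 + \left(U + U \left(5 - U\right)\right) = -4 + U + U \left(5 - U\right)$)
$T{\left(-2 \right)} + 42 \cdot 12 = \left(-4 - 2 - - 2 \left(-5 - 2\right)\right) + 42 \cdot 12 = \left(-4 - 2 - \left(-2\right) \left(-7\right)\right) + 504 = \left(-4 - 2 - 14\right) + 504 = -20 + 504 = 484$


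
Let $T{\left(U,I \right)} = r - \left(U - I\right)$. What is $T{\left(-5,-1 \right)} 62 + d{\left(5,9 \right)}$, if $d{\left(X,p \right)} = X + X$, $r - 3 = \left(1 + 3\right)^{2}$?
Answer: $1436$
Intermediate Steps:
$r = 19$ ($r = 3 + \left(1 + 3\right)^{2} = 3 + 4^{2} = 3 + 16 = 19$)
$T{\left(U,I \right)} = 19 + I - U$ ($T{\left(U,I \right)} = 19 - \left(U - I\right) = 19 + \left(I - U\right) = 19 + I - U$)
$d{\left(X,p \right)} = 2 X$
$T{\left(-5,-1 \right)} 62 + d{\left(5,9 \right)} = \left(19 - 1 - -5\right) 62 + 2 \cdot 5 = \left(19 - 1 + 5\right) 62 + 10 = 23 \cdot 62 + 10 = 1426 + 10 = 1436$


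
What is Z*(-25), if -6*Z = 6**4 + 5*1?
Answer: 32525/6 ≈ 5420.8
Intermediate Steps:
Z = -1301/6 (Z = -(6**4 + 5*1)/6 = -(1296 + 5)/6 = -1/6*1301 = -1301/6 ≈ -216.83)
Z*(-25) = -1301/6*(-25) = 32525/6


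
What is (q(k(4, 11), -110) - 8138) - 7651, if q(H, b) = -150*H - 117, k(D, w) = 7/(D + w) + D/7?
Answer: -112432/7 ≈ -16062.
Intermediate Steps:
k(D, w) = 7/(D + w) + D/7 (k(D, w) = 7/(D + w) + D*(⅐) = 7/(D + w) + D/7)
q(H, b) = -117 - 150*H
(q(k(4, 11), -110) - 8138) - 7651 = ((-117 - 150*(49 + 4² + 4*11)/(7*(4 + 11))) - 8138) - 7651 = ((-117 - 150*(49 + 16 + 44)/(7*15)) - 8138) - 7651 = ((-117 - 150*109/(7*15)) - 8138) - 7651 = ((-117 - 150*109/105) - 8138) - 7651 = ((-117 - 1090/7) - 8138) - 7651 = (-1909/7 - 8138) - 7651 = -58875/7 - 7651 = -112432/7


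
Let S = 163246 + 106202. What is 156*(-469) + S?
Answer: 196284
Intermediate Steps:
S = 269448
156*(-469) + S = 156*(-469) + 269448 = -73164 + 269448 = 196284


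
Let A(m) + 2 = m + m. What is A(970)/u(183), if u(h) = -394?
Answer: -969/197 ≈ -4.9188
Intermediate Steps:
A(m) = -2 + 2*m (A(m) = -2 + (m + m) = -2 + 2*m)
A(970)/u(183) = (-2 + 2*970)/(-394) = (-2 + 1940)*(-1/394) = 1938*(-1/394) = -969/197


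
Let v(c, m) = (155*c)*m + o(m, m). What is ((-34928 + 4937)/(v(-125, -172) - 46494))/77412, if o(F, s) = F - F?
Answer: -9997/84792098824 ≈ -1.1790e-7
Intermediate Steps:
o(F, s) = 0
v(c, m) = 155*c*m (v(c, m) = (155*c)*m + 0 = 155*c*m + 0 = 155*c*m)
((-34928 + 4937)/(v(-125, -172) - 46494))/77412 = ((-34928 + 4937)/(155*(-125)*(-172) - 46494))/77412 = -29991/(3332500 - 46494)*(1/77412) = -29991/3286006*(1/77412) = -29991*1/3286006*(1/77412) = -29991/3286006*1/77412 = -9997/84792098824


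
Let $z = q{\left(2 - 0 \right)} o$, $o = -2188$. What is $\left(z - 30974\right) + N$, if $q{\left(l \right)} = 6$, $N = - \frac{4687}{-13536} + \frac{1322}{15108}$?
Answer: $- \frac{751571129899}{17041824} \approx -44102.0$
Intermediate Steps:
$N = \frac{7392149}{17041824}$ ($N = \left(-4687\right) \left(- \frac{1}{13536}\right) + 1322 \cdot \frac{1}{15108} = \frac{4687}{13536} + \frac{661}{7554} = \frac{7392149}{17041824} \approx 0.43376$)
$z = -13128$ ($z = 6 \left(-2188\right) = -13128$)
$\left(z - 30974\right) + N = \left(-13128 - 30974\right) + \frac{7392149}{17041824} = -44102 + \frac{7392149}{17041824} = - \frac{751571129899}{17041824}$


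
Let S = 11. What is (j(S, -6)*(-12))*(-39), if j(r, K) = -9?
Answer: -4212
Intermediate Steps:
(j(S, -6)*(-12))*(-39) = -9*(-12)*(-39) = 108*(-39) = -4212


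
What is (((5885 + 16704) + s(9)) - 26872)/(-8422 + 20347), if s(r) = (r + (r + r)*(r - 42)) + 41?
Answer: -1609/3975 ≈ -0.40478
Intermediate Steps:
s(r) = 41 + r + 2*r*(-42 + r) (s(r) = (r + (2*r)*(-42 + r)) + 41 = (r + 2*r*(-42 + r)) + 41 = 41 + r + 2*r*(-42 + r))
(((5885 + 16704) + s(9)) - 26872)/(-8422 + 20347) = (((5885 + 16704) + (41 - 83*9 + 2*9²)) - 26872)/(-8422 + 20347) = ((22589 + (41 - 747 + 2*81)) - 26872)/11925 = ((22589 + (41 - 747 + 162)) - 26872)*(1/11925) = ((22589 - 544) - 26872)*(1/11925) = (22045 - 26872)*(1/11925) = -4827*1/11925 = -1609/3975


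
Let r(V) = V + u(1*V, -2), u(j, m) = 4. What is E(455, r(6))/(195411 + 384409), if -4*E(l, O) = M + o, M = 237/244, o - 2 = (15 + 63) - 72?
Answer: -2189/565904320 ≈ -3.8681e-6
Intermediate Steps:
o = 8 (o = 2 + ((15 + 63) - 72) = 2 + (78 - 72) = 2 + 6 = 8)
M = 237/244 (M = 237*(1/244) = 237/244 ≈ 0.97131)
r(V) = 4 + V (r(V) = V + 4 = 4 + V)
E(l, O) = -2189/976 (E(l, O) = -(237/244 + 8)/4 = -¼*2189/244 = -2189/976)
E(455, r(6))/(195411 + 384409) = -2189/(976*(195411 + 384409)) = -2189/976/579820 = -2189/976*1/579820 = -2189/565904320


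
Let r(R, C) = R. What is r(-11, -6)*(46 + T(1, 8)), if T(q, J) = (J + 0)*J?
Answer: -1210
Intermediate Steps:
T(q, J) = J**2 (T(q, J) = J*J = J**2)
r(-11, -6)*(46 + T(1, 8)) = -11*(46 + 8**2) = -11*(46 + 64) = -11*110 = -1210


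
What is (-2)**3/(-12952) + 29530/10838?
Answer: 23909954/8773361 ≈ 2.7253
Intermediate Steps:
(-2)**3/(-12952) + 29530/10838 = -8*(-1/12952) + 29530*(1/10838) = 1/1619 + 14765/5419 = 23909954/8773361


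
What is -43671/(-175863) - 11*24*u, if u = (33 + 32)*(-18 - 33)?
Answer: 51302768917/58621 ≈ 8.7516e+5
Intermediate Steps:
u = -3315 (u = 65*(-51) = -3315)
-43671/(-175863) - 11*24*u = -43671/(-175863) - 11*24*(-3315) = -43671*(-1/175863) - 264*(-3315) = 14557/58621 - 1*(-875160) = 14557/58621 + 875160 = 51302768917/58621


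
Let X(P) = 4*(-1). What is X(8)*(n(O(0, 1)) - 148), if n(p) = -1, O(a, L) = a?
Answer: 596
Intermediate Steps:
X(P) = -4
X(8)*(n(O(0, 1)) - 148) = -4*(-1 - 148) = -4*(-149) = 596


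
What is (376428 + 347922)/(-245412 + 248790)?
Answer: 120725/563 ≈ 214.43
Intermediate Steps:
(376428 + 347922)/(-245412 + 248790) = 724350/3378 = 724350*(1/3378) = 120725/563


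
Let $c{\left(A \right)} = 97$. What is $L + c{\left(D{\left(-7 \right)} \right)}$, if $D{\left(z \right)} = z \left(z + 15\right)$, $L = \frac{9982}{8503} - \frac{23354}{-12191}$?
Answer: $\frac{10375296705}{103660073} \approx 100.09$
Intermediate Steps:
$L = \frac{320269624}{103660073}$ ($L = 9982 \cdot \frac{1}{8503} - - \frac{23354}{12191} = \frac{9982}{8503} + \frac{23354}{12191} = \frac{320269624}{103660073} \approx 3.0896$)
$D{\left(z \right)} = z \left(15 + z\right)$
$L + c{\left(D{\left(-7 \right)} \right)} = \frac{320269624}{103660073} + 97 = \frac{10375296705}{103660073}$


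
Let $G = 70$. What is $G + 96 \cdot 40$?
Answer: $3910$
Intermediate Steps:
$G + 96 \cdot 40 = 70 + 96 \cdot 40 = 70 + 3840 = 3910$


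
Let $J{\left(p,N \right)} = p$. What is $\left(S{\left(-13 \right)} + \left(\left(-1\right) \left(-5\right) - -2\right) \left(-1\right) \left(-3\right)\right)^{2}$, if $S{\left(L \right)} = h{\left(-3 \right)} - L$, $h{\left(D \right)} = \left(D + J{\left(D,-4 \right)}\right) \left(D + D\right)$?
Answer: $4900$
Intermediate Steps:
$h{\left(D \right)} = 4 D^{2}$ ($h{\left(D \right)} = \left(D + D\right) \left(D + D\right) = 2 D 2 D = 4 D^{2}$)
$S{\left(L \right)} = 36 - L$ ($S{\left(L \right)} = 4 \left(-3\right)^{2} - L = 4 \cdot 9 - L = 36 - L$)
$\left(S{\left(-13 \right)} + \left(\left(-1\right) \left(-5\right) - -2\right) \left(-1\right) \left(-3\right)\right)^{2} = \left(\left(36 - -13\right) + \left(\left(-1\right) \left(-5\right) - -2\right) \left(-1\right) \left(-3\right)\right)^{2} = \left(\left(36 + 13\right) + \left(5 + 2\right) \left(-1\right) \left(-3\right)\right)^{2} = \left(49 + 7 \left(-1\right) \left(-3\right)\right)^{2} = \left(49 - -21\right)^{2} = \left(49 + 21\right)^{2} = 70^{2} = 4900$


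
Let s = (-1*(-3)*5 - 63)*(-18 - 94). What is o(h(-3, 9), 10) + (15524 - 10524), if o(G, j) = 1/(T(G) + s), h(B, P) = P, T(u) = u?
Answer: 26925001/5385 ≈ 5000.0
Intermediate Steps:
s = 5376 (s = (3*5 - 63)*(-112) = (15 - 63)*(-112) = -48*(-112) = 5376)
o(G, j) = 1/(5376 + G) (o(G, j) = 1/(G + 5376) = 1/(5376 + G))
o(h(-3, 9), 10) + (15524 - 10524) = 1/(5376 + 9) + (15524 - 10524) = 1/5385 + 5000 = 26925001/5385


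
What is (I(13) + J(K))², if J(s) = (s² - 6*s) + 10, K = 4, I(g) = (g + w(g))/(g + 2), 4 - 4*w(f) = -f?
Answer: 3969/400 ≈ 9.9225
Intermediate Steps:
w(f) = 1 + f/4 (w(f) = 1 - (-1)*f/4 = 1 + f/4)
I(g) = (1 + 5*g/4)/(2 + g) (I(g) = (g + (1 + g/4))/(g + 2) = (1 + 5*g/4)/(2 + g))
J(s) = 10 + s² - 6*s
(I(13) + J(K))² = ((4 + 5*13)/(4*(2 + 13)) + (10 + 4² - 6*4))² = ((¼)*(4 + 65)/15 + (10 + 16 - 24))² = ((¼)*(1/15)*69 + 2)² = (23/20 + 2)² = (63/20)² = 3969/400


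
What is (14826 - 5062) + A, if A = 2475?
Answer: 12239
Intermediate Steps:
(14826 - 5062) + A = (14826 - 5062) + 2475 = 9764 + 2475 = 12239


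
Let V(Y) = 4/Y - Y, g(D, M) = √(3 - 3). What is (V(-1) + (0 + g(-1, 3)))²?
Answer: 9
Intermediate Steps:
g(D, M) = 0 (g(D, M) = √0 = 0)
V(Y) = -Y + 4/Y
(V(-1) + (0 + g(-1, 3)))² = ((-1*(-1) + 4/(-1)) + (0 + 0))² = ((1 + 4*(-1)) + 0)² = ((1 - 4) + 0)² = (-3 + 0)² = (-3)² = 9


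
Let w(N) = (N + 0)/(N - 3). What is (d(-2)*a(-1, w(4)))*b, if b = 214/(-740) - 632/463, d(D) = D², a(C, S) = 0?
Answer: 0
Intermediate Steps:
w(N) = N/(-3 + N)
b = -283381/171310 (b = 214*(-1/740) - 632*1/463 = -107/370 - 632/463 = -283381/171310 ≈ -1.6542)
(d(-2)*a(-1, w(4)))*b = ((-2)²*0)*(-283381/171310) = (4*0)*(-283381/171310) = 0*(-283381/171310) = 0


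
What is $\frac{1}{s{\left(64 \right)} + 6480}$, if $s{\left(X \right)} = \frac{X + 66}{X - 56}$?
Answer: $\frac{4}{25985} \approx 0.00015394$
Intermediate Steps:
$s{\left(X \right)} = \frac{66 + X}{-56 + X}$
$\frac{1}{s{\left(64 \right)} + 6480} = \frac{1}{\frac{66 + 64}{-56 + 64} + 6480} = \frac{1}{\frac{1}{8} \cdot 130 + 6480} = \frac{1}{\frac{65}{4} + 6480} = \frac{1}{\frac{25985}{4}} = \frac{4}{25985}$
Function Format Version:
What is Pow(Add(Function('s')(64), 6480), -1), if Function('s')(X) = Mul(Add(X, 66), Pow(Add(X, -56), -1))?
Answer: Rational(4, 25985) ≈ 0.00015394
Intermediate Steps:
Function('s')(X) = Mul(Pow(Add(-56, X), -1), Add(66, X)) (Function('s')(X) = Mul(Add(66, X), Pow(Add(-56, X), -1)) = Mul(Pow(Add(-56, X), -1), Add(66, X)))
Pow(Add(Function('s')(64), 6480), -1) = Pow(Add(Mul(Pow(Add(-56, 64), -1), Add(66, 64)), 6480), -1) = Pow(Add(Mul(Pow(8, -1), 130), 6480), -1) = Pow(Add(Mul(Rational(1, 8), 130), 6480), -1) = Pow(Add(Rational(65, 4), 6480), -1) = Pow(Rational(25985, 4), -1) = Rational(4, 25985)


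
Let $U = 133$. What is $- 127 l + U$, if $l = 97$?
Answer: $-12186$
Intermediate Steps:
$- 127 l + U = \left(-127\right) 97 + 133 = -12319 + 133 = -12186$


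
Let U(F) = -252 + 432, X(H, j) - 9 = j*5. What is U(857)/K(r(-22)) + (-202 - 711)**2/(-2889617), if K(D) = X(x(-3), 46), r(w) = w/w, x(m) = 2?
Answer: 320908069/690618463 ≈ 0.46467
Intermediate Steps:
r(w) = 1
X(H, j) = 9 + 5*j (X(H, j) = 9 + j*5 = 9 + 5*j)
K(D) = 239 (K(D) = 9 + 5*46 = 9 + 230 = 239)
U(F) = 180
U(857)/K(r(-22)) + (-202 - 711)**2/(-2889617) = 180/239 + (-202 - 711)**2/(-2889617) = 180*(1/239) + (-913)**2*(-1/2889617) = 180/239 + 833569*(-1/2889617) = 180/239 - 833569/2889617 = 320908069/690618463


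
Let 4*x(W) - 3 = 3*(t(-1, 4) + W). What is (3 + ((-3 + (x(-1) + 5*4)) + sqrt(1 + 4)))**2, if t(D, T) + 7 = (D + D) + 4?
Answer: 4305/16 + 65*sqrt(5)/2 ≈ 341.73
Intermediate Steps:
t(D, T) = -3 + 2*D (t(D, T) = -7 + ((D + D) + 4) = -7 + (2*D + 4) = -7 + (4 + 2*D) = -3 + 2*D)
x(W) = -3 + 3*W/4 (x(W) = 3/4 + (3*((-3 + 2*(-1)) + W))/4 = 3/4 + (3*((-3 - 2) + W))/4 = 3/4 + (3*(-5 + W))/4 = 3/4 + (-15 + 3*W)/4 = 3/4 + (-15/4 + 3*W/4) = -3 + 3*W/4)
(3 + ((-3 + (x(-1) + 5*4)) + sqrt(1 + 4)))**2 = (3 + ((-3 + ((-3 + (3/4)*(-1)) + 5*4)) + sqrt(1 + 4)))**2 = (3 + ((-3 + ((-3 - 3/4) + 20)) + sqrt(5)))**2 = (3 + ((-3 + (-15/4 + 20)) + sqrt(5)))**2 = (3 + ((-3 + 65/4) + sqrt(5)))**2 = (3 + (53/4 + sqrt(5)))**2 = (65/4 + sqrt(5))**2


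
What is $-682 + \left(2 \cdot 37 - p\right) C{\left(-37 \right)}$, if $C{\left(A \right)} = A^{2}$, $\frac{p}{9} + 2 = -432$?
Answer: $5447938$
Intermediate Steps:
$p = -3906$ ($p = -18 + 9 \left(-432\right) = -18 - 3888 = -3906$)
$-682 + \left(2 \cdot 37 - p\right) C{\left(-37 \right)} = -682 + \left(2 \cdot 37 - -3906\right) \left(-37\right)^{2} = -682 + \left(74 + 3906\right) 1369 = -682 + 3980 \cdot 1369 = -682 + 5448620 = 5447938$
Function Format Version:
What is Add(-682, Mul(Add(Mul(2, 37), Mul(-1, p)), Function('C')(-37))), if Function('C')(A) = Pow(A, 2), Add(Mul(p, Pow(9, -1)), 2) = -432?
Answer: 5447938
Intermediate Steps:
p = -3906 (p = Add(-18, Mul(9, -432)) = Add(-18, -3888) = -3906)
Add(-682, Mul(Add(Mul(2, 37), Mul(-1, p)), Function('C')(-37))) = Add(-682, Mul(Add(Mul(2, 37), Mul(-1, -3906)), Pow(-37, 2))) = Add(-682, Mul(Add(74, 3906), 1369)) = Add(-682, Mul(3980, 1369)) = Add(-682, 5448620) = 5447938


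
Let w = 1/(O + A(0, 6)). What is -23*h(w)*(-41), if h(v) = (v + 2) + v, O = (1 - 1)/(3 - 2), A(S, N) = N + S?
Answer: 6601/3 ≈ 2200.3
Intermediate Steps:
O = 0 (O = 0/1 = 0*1 = 0)
w = ⅙ (w = 1/(0 + (6 + 0)) = 1/(0 + 6) = 1/6 = ⅙ ≈ 0.16667)
h(v) = 2 + 2*v (h(v) = (2 + v) + v = 2 + 2*v)
-23*h(w)*(-41) = -23*(2 + 2*(⅙))*(-41) = -23*(2 + ⅓)*(-41) = -23*7/3*(-41) = -161/3*(-41) = 6601/3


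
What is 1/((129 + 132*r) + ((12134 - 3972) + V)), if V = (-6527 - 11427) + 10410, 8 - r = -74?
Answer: 1/11571 ≈ 8.6423e-5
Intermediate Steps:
r = 82 (r = 8 - 1*(-74) = 8 + 74 = 82)
V = -7544 (V = -17954 + 10410 = -7544)
1/((129 + 132*r) + ((12134 - 3972) + V)) = 1/((129 + 132*82) + ((12134 - 3972) - 7544)) = 1/((129 + 10824) + (8162 - 7544)) = 1/(10953 + 618) = 1/11571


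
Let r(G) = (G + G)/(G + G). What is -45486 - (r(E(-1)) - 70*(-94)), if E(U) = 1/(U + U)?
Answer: -52067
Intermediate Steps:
E(U) = 1/(2*U)
r(G) = 1 (r(G) = (2*G)/((2*G)) = (2*G)*(1/(2*G)) = 1)
-45486 - (r(E(-1)) - 70*(-94)) = -45486 - (1 - 70*(-94)) = -45486 - (1 + 6580) = -45486 - 1*6581 = -45486 - 6581 = -52067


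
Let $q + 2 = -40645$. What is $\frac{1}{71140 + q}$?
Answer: $\frac{1}{30493} \approx 3.2794 \cdot 10^{-5}$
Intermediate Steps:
$q = -40647$ ($q = -2 - 40645 = -40647$)
$\frac{1}{71140 + q} = \frac{1}{71140 - 40647} = \frac{1}{30493}$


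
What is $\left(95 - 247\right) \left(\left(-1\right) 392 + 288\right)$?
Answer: $15808$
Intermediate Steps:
$\left(95 - 247\right) \left(\left(-1\right) 392 + 288\right) = - 152 \left(-392 + 288\right) = \left(-152\right) \left(-104\right) = 15808$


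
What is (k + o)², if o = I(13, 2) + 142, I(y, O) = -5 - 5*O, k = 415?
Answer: 293764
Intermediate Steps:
o = 127 (o = (-5 - 5*2) + 142 = (-5 - 10) + 142 = -15 + 142 = 127)
(k + o)² = (415 + 127)² = 542² = 293764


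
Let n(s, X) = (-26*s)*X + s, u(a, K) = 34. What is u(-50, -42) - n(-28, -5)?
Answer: 3702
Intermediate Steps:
n(s, X) = s - 26*X*s (n(s, X) = -26*X*s + s = s - 26*X*s)
u(-50, -42) - n(-28, -5) = 34 - (-28)*(1 - 26*(-5)) = 34 - (-28)*(1 + 130) = 34 - (-28)*131 = 34 - 1*(-3668) = 34 + 3668 = 3702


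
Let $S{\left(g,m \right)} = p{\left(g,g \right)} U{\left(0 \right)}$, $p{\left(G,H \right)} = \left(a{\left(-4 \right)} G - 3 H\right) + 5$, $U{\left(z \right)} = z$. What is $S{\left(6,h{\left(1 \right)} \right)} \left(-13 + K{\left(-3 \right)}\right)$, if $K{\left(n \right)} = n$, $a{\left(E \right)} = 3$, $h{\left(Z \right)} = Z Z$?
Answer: $0$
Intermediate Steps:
$h{\left(Z \right)} = Z^{2}$
$p{\left(G,H \right)} = 5 - 3 H + 3 G$ ($p{\left(G,H \right)} = \left(3 G - 3 H\right) + 5 = \left(- 3 H + 3 G\right) + 5 = 5 - 3 H + 3 G$)
$S{\left(g,m \right)} = 0$ ($S{\left(g,m \right)} = \left(5 - 3 g + 3 g\right) 0 = 5 \cdot 0 = 0$)
$S{\left(6,h{\left(1 \right)} \right)} \left(-13 + K{\left(-3 \right)}\right) = 0 \left(-13 - 3\right) = 0 \left(-16\right) = 0$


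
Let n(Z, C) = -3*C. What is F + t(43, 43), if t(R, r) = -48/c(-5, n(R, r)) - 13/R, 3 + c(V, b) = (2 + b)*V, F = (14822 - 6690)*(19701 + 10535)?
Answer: 835251478059/3397 ≈ 2.4588e+8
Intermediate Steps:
F = 245879152 (F = 8132*30236 = 245879152)
c(V, b) = -3 + V*(2 + b) (c(V, b) = -3 + (2 + b)*V = -3 + V*(2 + b))
t(R, r) = -48/(-13 + 15*r) - 13/R (t(R, r) = -48/(-3 + 2*(-5) - (-15)*r) - 13/R = -48/(-3 - 10 + 15*r) - 13/R = -48/(-13 + 15*r) - 13/R)
F + t(43, 43) = 245879152 + (169 - 195*43 - 48*43)/(43*(-13 + 15*43)) = 245879152 + (169 - 8385 - 2064)/(43*(-13 + 645)) = 245879152 + (1/43)*(-10280)/632 = 245879152 + (1/43)*(1/632)*(-10280) = 245879152 - 1285/3397 = 835251478059/3397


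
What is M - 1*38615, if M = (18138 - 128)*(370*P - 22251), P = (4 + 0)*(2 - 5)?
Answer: -480743525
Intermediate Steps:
P = -12 (P = 4*(-3) = -12)
M = -480704910 (M = (18138 - 128)*(370*(-12) - 22251) = 18010*(-4440 - 22251) = 18010*(-26691) = -480704910)
M - 1*38615 = -480704910 - 1*38615 = -480704910 - 38615 = -480743525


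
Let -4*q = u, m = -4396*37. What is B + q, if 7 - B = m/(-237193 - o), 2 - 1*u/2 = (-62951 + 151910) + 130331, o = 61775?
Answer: 8195494379/74742 ≈ 1.0965e+5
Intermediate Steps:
m = -162652
u = -438576 (u = 4 - 2*((-62951 + 151910) + 130331) = 4 - 2*(88959 + 130331) = 4 - 2*219290 = 4 - 438580 = -438576)
q = 109644 (q = -¼*(-438576) = 109644)
B = 482531/74742 (B = 7 - (-162652)/(-237193 - 1*61775) = 7 - (-162652)/(-237193 - 61775) = 7 - (-162652)/(-298968) = 7 - (-162652)*(-1)/298968 = 7 - 1*40663/74742 = 7 - 40663/74742 = 482531/74742 ≈ 6.4560)
B + q = 482531/74742 + 109644 = 8195494379/74742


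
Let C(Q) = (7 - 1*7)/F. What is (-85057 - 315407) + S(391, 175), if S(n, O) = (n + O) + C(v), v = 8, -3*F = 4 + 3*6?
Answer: -399898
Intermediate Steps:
F = -22/3 (F = -(4 + 3*6)/3 = -(4 + 18)/3 = -⅓*22 = -22/3 ≈ -7.3333)
C(Q) = 0 (C(Q) = (7 - 1*7)/(-22/3) = (7 - 7)*(-3/22) = 0*(-3/22) = 0)
S(n, O) = O + n (S(n, O) = (n + O) + 0 = (O + n) + 0 = O + n)
(-85057 - 315407) + S(391, 175) = (-85057 - 315407) + (175 + 391) = -400464 + 566 = -399898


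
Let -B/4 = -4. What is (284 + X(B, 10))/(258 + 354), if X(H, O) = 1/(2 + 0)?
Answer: 569/1224 ≈ 0.46487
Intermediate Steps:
B = 16 (B = -4*(-4) = 16)
X(H, O) = ½ (X(H, O) = 1/2 = ½)
(284 + X(B, 10))/(258 + 354) = (284 + ½)/(258 + 354) = (569/2)/612 = (569/2)*(1/612) = 569/1224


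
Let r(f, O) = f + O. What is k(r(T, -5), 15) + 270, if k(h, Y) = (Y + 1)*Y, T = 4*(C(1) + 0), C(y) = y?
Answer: 510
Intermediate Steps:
T = 4 (T = 4*(1 + 0) = 4*1 = 4)
r(f, O) = O + f
k(h, Y) = Y*(1 + Y) (k(h, Y) = (1 + Y)*Y = Y*(1 + Y))
k(r(T, -5), 15) + 270 = 15*(1 + 15) + 270 = 15*16 + 270 = 240 + 270 = 510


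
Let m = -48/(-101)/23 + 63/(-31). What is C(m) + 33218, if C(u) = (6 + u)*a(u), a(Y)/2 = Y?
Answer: 172181088626168/5185872169 ≈ 33202.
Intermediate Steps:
a(Y) = 2*Y
m = -144861/72013 (m = -48*(-1/101)*(1/23) + 63*(-1/31) = (48/101)*(1/23) - 63/31 = 48/2323 - 63/31 = -144861/72013 ≈ -2.0116)
C(u) = 2*u*(6 + u) (C(u) = (6 + u)*(2*u) = 2*u*(6 + u))
C(m) + 33218 = 2*(-144861/72013)*(6 - 144861/72013) + 33218 = 2*(-144861/72013)*(287217/72013) + 33218 = -83213083674/5185872169 + 33218 = 172181088626168/5185872169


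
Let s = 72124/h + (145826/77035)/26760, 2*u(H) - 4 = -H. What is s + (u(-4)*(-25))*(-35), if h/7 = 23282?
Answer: 42000789357538033/11998708140300 ≈ 3500.4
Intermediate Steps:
h = 162974 (h = 7*23282 = 162974)
u(H) = 2 - H/2 (u(H) = 2 + (-H)/2 = 2 - H/2)
s = 5310866488033/11998708140300 (s = 72124/162974 + (145826/77035)/26760 = 72124*(1/162974) + (145826*(1/77035))*(1/26760) = 36062/81487 + (145826/77035)*(1/26760) = 36062/81487 + 72913/1030728300 = 5310866488033/11998708140300 ≈ 0.44262)
s + (u(-4)*(-25))*(-35) = 5310866488033/11998708140300 + ((2 - ½*(-4))*(-25))*(-35) = 5310866488033/11998708140300 + ((2 + 2)*(-25))*(-35) = 5310866488033/11998708140300 + (4*(-25))*(-35) = 5310866488033/11998708140300 - 100*(-35) = 5310866488033/11998708140300 + 3500 = 42000789357538033/11998708140300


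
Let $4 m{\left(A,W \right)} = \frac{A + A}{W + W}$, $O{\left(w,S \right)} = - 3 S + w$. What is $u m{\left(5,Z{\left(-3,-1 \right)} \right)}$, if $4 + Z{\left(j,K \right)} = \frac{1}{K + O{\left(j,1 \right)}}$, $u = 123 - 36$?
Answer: $- \frac{105}{4} \approx -26.25$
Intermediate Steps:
$u = 87$ ($u = 123 - 36 = 87$)
$O{\left(w,S \right)} = w - 3 S$
$Z{\left(j,K \right)} = -4 + \frac{1}{-3 + K + j}$ ($Z{\left(j,K \right)} = -4 + \frac{1}{K + \left(j - 3\right)} = -4 + \frac{1}{K + \left(-3 + j\right)} = -4 + \frac{1}{-3 + K + j}$)
$m{\left(A,W \right)} = \frac{A}{4 W}$ ($m{\left(A,W \right)} = \frac{\left(A + A\right) \frac{1}{W + W}}{4} = \frac{2 A \frac{1}{2 W}}{4} = \frac{A \frac{1}{W}}{4} = \frac{A}{4 W}$)
$u m{\left(5,Z{\left(-3,-1 \right)} \right)} = 87 \cdot \frac{1}{4} \cdot 5 \frac{1}{\frac{1}{-3 - 1 - 3} \left(13 - -4 - -12\right)} = 87 \cdot \frac{1}{4} \cdot 5 \frac{1}{\frac{1}{-7} \left(13 + 4 + 12\right)} = 87 \cdot \frac{1}{4} \cdot 5 \frac{1}{\left(- \frac{1}{7}\right) 29} = 87 \cdot \frac{1}{4} \cdot 5 \frac{1}{- \frac{29}{7}} = 87 \cdot \frac{1}{4} \cdot 5 \left(- \frac{7}{29}\right) = 87 \left(- \frac{35}{116}\right) = - \frac{105}{4}$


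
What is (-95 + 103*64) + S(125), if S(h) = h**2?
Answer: 22122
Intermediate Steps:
(-95 + 103*64) + S(125) = (-95 + 103*64) + 125**2 = (-95 + 6592) + 15625 = 6497 + 15625 = 22122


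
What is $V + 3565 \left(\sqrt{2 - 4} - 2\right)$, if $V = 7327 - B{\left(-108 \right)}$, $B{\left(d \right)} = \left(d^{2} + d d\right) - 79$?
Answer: $-23052 + 3565 i \sqrt{2} \approx -23052.0 + 5041.7 i$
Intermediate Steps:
$B{\left(d \right)} = -79 + 2 d^{2}$ ($B{\left(d \right)} = \left(d^{2} + d^{2}\right) - 79 = 2 d^{2} - 79 = -79 + 2 d^{2}$)
$V = -15922$ ($V = 7327 - \left(-79 + 2 \left(-108\right)^{2}\right) = 7327 - \left(-79 + 2 \cdot 11664\right) = 7327 - \left(-79 + 23328\right) = 7327 - 23249 = -15922$)
$V + 3565 \left(\sqrt{2 - 4} - 2\right) = -15922 + 3565 \left(\sqrt{2 - 4} - 2\right) = -15922 + 3565 \left(\sqrt{-2} - 2\right) = -15922 + 3565 \left(i \sqrt{2} - 2\right) = -15922 + 3565 \left(-2 + i \sqrt{2}\right) = -15922 - \left(7130 - 3565 i \sqrt{2}\right) = -23052 + 3565 i \sqrt{2}$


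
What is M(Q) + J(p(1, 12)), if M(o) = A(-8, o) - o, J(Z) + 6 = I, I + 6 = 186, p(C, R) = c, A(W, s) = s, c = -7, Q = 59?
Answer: 174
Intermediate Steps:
p(C, R) = -7
I = 180 (I = -6 + 186 = 180)
J(Z) = 174 (J(Z) = -6 + 180 = 174)
M(o) = 0 (M(o) = o - o = 0)
M(Q) + J(p(1, 12)) = 0 + 174 = 174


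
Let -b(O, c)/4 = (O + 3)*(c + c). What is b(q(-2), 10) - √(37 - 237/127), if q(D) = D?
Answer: -80 - √566674/127 ≈ -85.927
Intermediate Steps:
b(O, c) = -8*c*(3 + O) (b(O, c) = -4*(O + 3)*(c + c) = -4*(3 + O)*2*c = -8*c*(3 + O))
b(q(-2), 10) - √(37 - 237/127) = -8*10*(3 - 2) - √(37 - 237/127) = -8*10*1 - √(37 - 237*1/127) = -80 - √(37 - 237/127) = -80 - √(4462/127) = -80 - √566674/127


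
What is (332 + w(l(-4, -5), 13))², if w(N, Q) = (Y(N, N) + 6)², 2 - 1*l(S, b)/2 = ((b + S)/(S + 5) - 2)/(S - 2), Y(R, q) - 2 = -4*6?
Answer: 345744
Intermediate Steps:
Y(R, q) = -22 (Y(R, q) = 2 - 4*6 = 2 - 24 = -22)
l(S, b) = 4 - 2*(-2 + (S + b)/(5 + S))/(-2 + S) (l(S, b) = 4 - 2*((b + S)/(S + 5) - 2)/(S - 2) = 4 - 2*((S + b)/(5 + S) - 2)/(-2 + S) = 4 - 2*(-2 + (S + b)/(5 + S))/(-2 + S))
w(N, Q) = 256 (w(N, Q) = (-22 + 6)² = (-16)² = 256)
(332 + w(l(-4, -5), 13))² = (332 + 256)² = 588² = 345744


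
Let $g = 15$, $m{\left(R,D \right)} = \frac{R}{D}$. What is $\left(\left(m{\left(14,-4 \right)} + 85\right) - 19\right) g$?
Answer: $\frac{1875}{2} \approx 937.5$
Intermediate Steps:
$\left(\left(m{\left(14,-4 \right)} + 85\right) - 19\right) g = \left(\left(\frac{14}{-4} + 85\right) - 19\right) 15 = \left(\left(14 \left(- \frac{1}{4}\right) + 85\right) - 19\right) 15 = \left(\left(- \frac{7}{2} + 85\right) - 19\right) 15 = \left(\frac{163}{2} - 19\right) 15 = \frac{125}{2} \cdot 15 = \frac{1875}{2}$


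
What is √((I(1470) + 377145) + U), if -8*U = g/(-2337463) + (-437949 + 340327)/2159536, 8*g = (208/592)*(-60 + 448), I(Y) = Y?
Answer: 5*√132072274502510865955558981215893/93384956697608 ≈ 615.32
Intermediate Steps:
g = 1261/74 (g = ((208/592)*(-60 + 448))/8 = ((208*(1/592))*388)/8 = ((13/37)*388)/8 = (⅛)*(5044/37) = 1261/74 ≈ 17.041)
U = 4222155333965/747079653580864 (U = -((1261/74)/(-2337463) + (-437949 + 340327)/2159536)/8 = -((1261/74)*(-1/2337463) - 97622*1/2159536)/8 = -(-1261/172972262 - 48811/1079768)/8 = -⅛*(-4222155333965/93384956697608) = 4222155333965/747079653580864 ≈ 0.0056515)
√((I(1470) + 377145) + U) = √((1470 + 377145) + 4222155333965/747079653580864) = √(378615 + 4222155333965/747079653580864) = √(282855567262674157325/747079653580864) = 5*√132072274502510865955558981215893/93384956697608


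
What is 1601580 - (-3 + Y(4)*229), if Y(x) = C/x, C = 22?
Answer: 3200647/2 ≈ 1.6003e+6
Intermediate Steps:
Y(x) = 22/x
1601580 - (-3 + Y(4)*229) = 1601580 - (-3 + (22/4)*229) = 1601580 - (-3 + (22*(1/4))*229) = 1601580 - (-3 + (11/2)*229) = 1601580 - (-3 + 2519/2) = 1601580 - 1*2513/2 = 1601580 - 2513/2 = 3200647/2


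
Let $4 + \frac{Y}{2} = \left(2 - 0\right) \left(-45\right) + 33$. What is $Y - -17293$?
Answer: $17171$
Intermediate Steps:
$Y = -122$ ($Y = -8 + 2 \left(\left(2 - 0\right) \left(-45\right) + 33\right) = -8 + 2 \left(\left(2 + 0\right) \left(-45\right) + 33\right) = -8 + 2 \left(2 \left(-45\right) + 33\right) = -8 + 2 \left(-90 + 33\right) = -8 + 2 \left(-57\right) = -8 - 114 = -122$)
$Y - -17293 = -122 - -17293 = -122 + 17293 = 17171$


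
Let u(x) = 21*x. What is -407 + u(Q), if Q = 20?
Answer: 13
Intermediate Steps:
-407 + u(Q) = -407 + 21*20 = -407 + 420 = 13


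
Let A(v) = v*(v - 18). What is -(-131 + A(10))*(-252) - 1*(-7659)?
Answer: -45513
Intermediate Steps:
A(v) = v*(-18 + v)
-(-131 + A(10))*(-252) - 1*(-7659) = -(-131 + 10*(-18 + 10))*(-252) - 1*(-7659) = -(-131 + 10*(-8))*(-252) + 7659 = -(-131 - 80)*(-252) + 7659 = -(-211)*(-252) + 7659 = -1*53172 + 7659 = -53172 + 7659 = -45513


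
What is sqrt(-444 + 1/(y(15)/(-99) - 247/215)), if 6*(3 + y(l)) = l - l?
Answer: I*sqrt(109451049)/496 ≈ 21.092*I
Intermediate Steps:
y(l) = -3 (y(l) = -3 + (l - l)/6 = -3 + (1/6)*0 = -3 + 0 = -3)
sqrt(-444 + 1/(y(15)/(-99) - 247/215)) = sqrt(-444 + 1/(-3/(-99) - 247/215)) = sqrt(-444 + 1/(-3*(-1/99) - 247*1/215)) = sqrt(-444 + 1/(1/33 - 247/215)) = sqrt(-444 + 1/(-7936/7095)) = sqrt(-444 - 7095/7936) = sqrt(-3530679/7936) = I*sqrt(109451049)/496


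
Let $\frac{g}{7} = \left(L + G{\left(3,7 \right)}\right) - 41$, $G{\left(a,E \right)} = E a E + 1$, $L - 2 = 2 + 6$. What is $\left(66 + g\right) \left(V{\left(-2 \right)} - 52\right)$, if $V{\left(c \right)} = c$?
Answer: $-47790$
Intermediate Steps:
$L = 10$ ($L = 2 + \left(2 + 6\right) = 2 + 8 = 10$)
$G{\left(a,E \right)} = 1 + a E^{2}$ ($G{\left(a,E \right)} = a E^{2} + 1 = 1 + a E^{2}$)
$g = 819$ ($g = 7 \left(\left(10 + \left(1 + 3 \cdot 7^{2}\right)\right) - 41\right) = 7 \left(\left(10 + \left(1 + 3 \cdot 49\right)\right) - 41\right) = 7 \left(\left(10 + \left(1 + 147\right)\right) - 41\right) = 7 \left(\left(10 + 148\right) - 41\right) = 7 \left(158 - 41\right) = 7 \cdot 117 = 819$)
$\left(66 + g\right) \left(V{\left(-2 \right)} - 52\right) = \left(66 + 819\right) \left(-2 - 52\right) = 885 \left(-54\right) = -47790$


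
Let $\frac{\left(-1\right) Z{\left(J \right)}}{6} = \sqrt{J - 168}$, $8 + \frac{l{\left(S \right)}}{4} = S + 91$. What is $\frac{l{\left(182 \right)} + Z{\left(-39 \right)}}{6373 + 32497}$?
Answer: $\frac{106}{3887} - \frac{9 i \sqrt{23}}{19435} \approx 0.02727 - 0.0022209 i$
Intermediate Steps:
$l{\left(S \right)} = 332 + 4 S$ ($l{\left(S \right)} = -32 + 4 \left(S + 91\right) = -32 + 4 \left(91 + S\right) = -32 + \left(364 + 4 S\right) = 332 + 4 S$)
$Z{\left(J \right)} = - 6 \sqrt{-168 + J}$ ($Z{\left(J \right)} = - 6 \sqrt{J - 168} = - 6 \sqrt{-168 + J}$)
$\frac{l{\left(182 \right)} + Z{\left(-39 \right)}}{6373 + 32497} = \frac{\left(332 + 4 \cdot 182\right) - 6 \sqrt{-168 - 39}}{6373 + 32497} = \frac{\left(332 + 728\right) - 6 \sqrt{-207}}{38870} = \left(1060 - 6 \cdot 3 i \sqrt{23}\right) \frac{1}{38870} = \left(1060 - 18 i \sqrt{23}\right) \frac{1}{38870} = \frac{106}{3887} - \frac{9 i \sqrt{23}}{19435}$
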